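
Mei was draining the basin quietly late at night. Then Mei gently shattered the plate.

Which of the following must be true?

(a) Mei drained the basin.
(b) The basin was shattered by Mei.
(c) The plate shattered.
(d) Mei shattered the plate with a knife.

(c)

(a) Not entailed — 'was draining' is progressive on an accomplishment; it does not entail the completed 'drained'.
(b) Not entailed — Mei shattered the plate, not the basin; the basin belongs to the draining event.
(c) Entailed — 'Mei shattered the plate' is causative; it entails the inchoative 'the plate shattered'.
(d) Not entailed — 'with a knife' adds information not in the original event.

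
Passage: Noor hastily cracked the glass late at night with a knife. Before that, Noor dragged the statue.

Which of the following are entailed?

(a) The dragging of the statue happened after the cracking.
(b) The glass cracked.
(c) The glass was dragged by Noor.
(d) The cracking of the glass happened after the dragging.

(a) Not entailed — the narrative places the dragging before the cracking, not after.
(b) Entailed — 'Noor cracked the glass' is causative; it entails the inchoative 'the glass cracked'.
(c) Not entailed — Noor dragged the statue, not the glass; the glass belongs to the cracking event.
(d) Entailed — the narrative places the dragging before the cracking.

(b), (d)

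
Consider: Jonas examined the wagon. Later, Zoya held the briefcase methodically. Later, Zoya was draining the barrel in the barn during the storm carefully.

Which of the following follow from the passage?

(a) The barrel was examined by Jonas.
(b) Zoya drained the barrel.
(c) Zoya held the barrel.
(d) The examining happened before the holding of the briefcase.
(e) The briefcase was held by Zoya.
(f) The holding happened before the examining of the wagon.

(d), (e)

(a) Not entailed — Jonas examined the wagon, not the barrel; the barrel belongs to the draining event.
(b) Not entailed — 'was draining' is progressive on an accomplishment; it does not entail the completed 'drained'.
(c) Not entailed — Zoya held the briefcase, not the barrel; the barrel belongs to the draining event.
(d) Entailed — the narrative places the examining before the holding.
(e) Entailed — dropping 'methodically' leaves a sub-description the original still satisfies.
(f) Not entailed — the narrative places the examining before the holding, not after.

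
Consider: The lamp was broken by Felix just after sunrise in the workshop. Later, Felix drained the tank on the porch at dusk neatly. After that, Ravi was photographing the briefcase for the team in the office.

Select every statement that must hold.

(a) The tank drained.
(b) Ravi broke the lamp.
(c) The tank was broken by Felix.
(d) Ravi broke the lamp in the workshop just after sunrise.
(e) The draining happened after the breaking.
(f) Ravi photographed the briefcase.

(a), (e)

(a) Entailed — 'Felix drained the tank' is causative; it entails the inchoative 'the tank drained'.
(b) Not entailed — the passage has Felix breaking the lamp, not Ravi.
(c) Not entailed — Felix broke the lamp, not the tank; the tank belongs to the draining event.
(d) Not entailed — the passage has Felix breaking the lamp, not Ravi.
(e) Entailed — the narrative places the breaking before the draining.
(f) Not entailed — 'was photographing' is progressive on an accomplishment; it does not entail the completed 'photographed'.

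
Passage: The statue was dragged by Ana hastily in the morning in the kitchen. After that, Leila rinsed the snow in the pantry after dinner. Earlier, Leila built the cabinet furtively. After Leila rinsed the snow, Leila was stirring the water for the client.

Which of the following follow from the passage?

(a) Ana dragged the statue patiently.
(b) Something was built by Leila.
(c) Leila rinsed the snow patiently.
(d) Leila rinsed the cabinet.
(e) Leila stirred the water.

(a) Not entailed — 'patiently' adds a manner not in (and inconsistent with) the original.
(b) Entailed — every conjunct here is already in the original building event.
(c) Not entailed — 'patiently' adds information not in the original event.
(d) Not entailed — Leila rinsed the snow, not the cabinet; the cabinet belongs to the building event.
(e) Entailed — 'stir' is an activity; 'was stirring' entails that some stirring happened, so 'stirred' holds.

(b), (e)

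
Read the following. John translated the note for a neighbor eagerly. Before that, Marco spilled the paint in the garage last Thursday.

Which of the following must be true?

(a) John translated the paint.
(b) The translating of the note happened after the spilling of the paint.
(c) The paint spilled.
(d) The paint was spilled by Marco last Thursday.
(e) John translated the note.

(b), (c), (d), (e)

(a) Not entailed — John translated the note, not the paint; the paint belongs to the spilling event.
(b) Entailed — the narrative places the spilling before the translating.
(c) Entailed — 'Marco spilled the paint' is causative; it entails the inchoative 'the paint spilled'.
(d) Entailed — every conjunct here is already in the original spilling event.
(e) Entailed — every conjunct here is already in the original translating event.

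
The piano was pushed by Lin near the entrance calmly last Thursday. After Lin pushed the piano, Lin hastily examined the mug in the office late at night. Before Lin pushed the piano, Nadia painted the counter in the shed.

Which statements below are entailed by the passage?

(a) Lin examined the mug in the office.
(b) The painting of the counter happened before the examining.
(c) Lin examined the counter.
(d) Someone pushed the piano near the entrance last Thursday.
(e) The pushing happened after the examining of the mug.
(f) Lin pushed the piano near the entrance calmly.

(a), (b), (d), (f)

(a) Entailed — every conjunct here is already in the original examining event.
(b) Entailed — the narrative places the painting before the examining.
(c) Not entailed — Lin examined the mug, not the counter; the counter belongs to the painting event.
(d) Entailed — the original entails any weakening of itself; this just drops 'calmly' and generalizes the agent.
(e) Not entailed — the narrative places the pushing before the examining, not after.
(f) Entailed — every conjunct here is already in the original pushing event.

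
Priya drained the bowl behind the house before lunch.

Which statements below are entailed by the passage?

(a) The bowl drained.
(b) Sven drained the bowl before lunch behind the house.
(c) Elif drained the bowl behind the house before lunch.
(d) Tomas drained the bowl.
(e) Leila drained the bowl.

(a)

(a) Entailed — 'Priya drained the bowl' is causative; it entails the inchoative 'the bowl drained'.
(b) Not entailed — the passage has Priya draining the bowl, not Sven.
(c) Not entailed — the passage has Priya draining the bowl, not Elif.
(d) Not entailed — the passage has Priya draining the bowl, not Tomas.
(e) Not entailed — the passage has Priya draining the bowl, not Leila.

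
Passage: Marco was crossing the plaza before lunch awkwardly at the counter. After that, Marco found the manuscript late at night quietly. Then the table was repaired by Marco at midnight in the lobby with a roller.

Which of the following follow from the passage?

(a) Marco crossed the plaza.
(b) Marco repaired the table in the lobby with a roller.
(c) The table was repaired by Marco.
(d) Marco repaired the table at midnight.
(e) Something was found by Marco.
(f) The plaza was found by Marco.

(a) Not entailed — 'was crossing' is progressive on an accomplishment; it does not entail the completed 'crossed'.
(b) Entailed — this follows by dropping conjuncts from the repairing event's description.
(c) Entailed — the original entails any weakening of itself; this just drops 'at midnight', 'with a roller', 'in the lobby'.
(d) Entailed — the original entails any weakening of itself; this just drops 'with a roller', 'in the lobby'.
(e) Entailed — this follows by dropping conjuncts from the finding event's description.
(f) Not entailed — Marco found the manuscript, not the plaza; the plaza belongs to the crossing event.

(b), (c), (d), (e)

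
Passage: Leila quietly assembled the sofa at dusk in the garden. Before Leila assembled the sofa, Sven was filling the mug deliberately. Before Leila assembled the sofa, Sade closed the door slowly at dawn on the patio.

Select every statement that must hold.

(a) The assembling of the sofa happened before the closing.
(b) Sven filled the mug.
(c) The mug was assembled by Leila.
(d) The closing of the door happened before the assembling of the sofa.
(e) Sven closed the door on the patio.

(d)

(a) Not entailed — the narrative places the closing before the assembling, not after.
(b) Not entailed — 'was filling' is progressive on an accomplishment; it does not entail the completed 'filled'.
(c) Not entailed — Leila assembled the sofa, not the mug; the mug belongs to the filling event.
(d) Entailed — the narrative places the closing before the assembling.
(e) Not entailed — the passage has Sade closing the door, not Sven.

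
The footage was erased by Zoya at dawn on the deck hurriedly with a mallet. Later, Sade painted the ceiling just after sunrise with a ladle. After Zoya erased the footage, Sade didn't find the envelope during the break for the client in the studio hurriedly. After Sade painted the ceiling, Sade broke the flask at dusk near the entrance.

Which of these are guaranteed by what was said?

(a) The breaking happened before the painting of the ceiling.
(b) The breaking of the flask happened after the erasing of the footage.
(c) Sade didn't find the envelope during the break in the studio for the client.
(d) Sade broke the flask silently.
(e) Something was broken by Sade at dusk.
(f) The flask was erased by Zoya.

(a) Not entailed — the narrative places the painting before the breaking, not after.
(b) Entailed — the narrative places the erasing before the breaking.
(c) Not entailed — dropping 'hurriedly' under negation is not valid — the original leaves open that Sade found the envelope some other way.
(d) Not entailed — 'silently' adds information not in the original event.
(e) Entailed — this follows by dropping conjuncts from the breaking event's description.
(f) Not entailed — Zoya erased the footage, not the flask; the flask belongs to the breaking event.

(b), (e)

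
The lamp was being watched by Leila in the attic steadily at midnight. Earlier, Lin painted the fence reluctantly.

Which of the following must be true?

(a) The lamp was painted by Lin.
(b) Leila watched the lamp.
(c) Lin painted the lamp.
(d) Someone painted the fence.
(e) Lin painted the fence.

(b), (d), (e)

(a) Not entailed — Lin painted the fence, not the lamp; the lamp belongs to the watching event.
(b) Entailed — 'watch' is an activity; 'was watching' entails that some watching happened, so 'watched' holds.
(c) Not entailed — Lin painted the fence, not the lamp; the lamp belongs to the watching event.
(d) Entailed — this follows by dropping conjuncts from the painting event's description.
(e) Entailed — every conjunct here is already in the original painting event.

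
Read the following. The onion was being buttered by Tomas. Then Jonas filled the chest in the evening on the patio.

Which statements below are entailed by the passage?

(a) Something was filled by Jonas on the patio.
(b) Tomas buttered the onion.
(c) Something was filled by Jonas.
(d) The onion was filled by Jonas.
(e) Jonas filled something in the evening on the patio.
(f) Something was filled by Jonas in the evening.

(a), (c), (e), (f)

(a) Entailed — the original entails any weakening of itself; this just drops 'in the evening' and generalizes the patient.
(b) Not entailed — 'was buttering' is progressive on an accomplishment; it does not entail the completed 'buttered'.
(c) Entailed — the original entails any weakening of itself; this just drops 'in the evening', 'on the patio' and generalizes the patient.
(d) Not entailed — Jonas filled the chest, not the onion; the onion belongs to the buttering event.
(e) Entailed — this follows by dropping conjuncts from the filling event's description.
(f) Entailed — every conjunct here is already in the original filling event.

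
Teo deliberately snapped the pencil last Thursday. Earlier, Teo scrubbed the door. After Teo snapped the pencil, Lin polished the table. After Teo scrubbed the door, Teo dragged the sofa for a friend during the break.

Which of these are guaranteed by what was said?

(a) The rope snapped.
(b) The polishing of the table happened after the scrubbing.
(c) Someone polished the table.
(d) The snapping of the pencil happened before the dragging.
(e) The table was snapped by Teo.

(a) Not entailed — the pencil is what snapped, not the rope.
(b) Entailed — the narrative places the scrubbing before the polishing.
(c) Entailed — the original entails any weakening of itself; this just generalizes the agent.
(d) Not entailed — the narrative doesn't order the snapping relative to the dragging.
(e) Not entailed — Teo snapped the pencil, not the table; the table belongs to the polishing event.

(b), (c)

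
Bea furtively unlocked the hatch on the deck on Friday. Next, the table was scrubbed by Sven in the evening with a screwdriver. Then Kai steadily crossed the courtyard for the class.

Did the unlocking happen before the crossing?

yes

The narrative orders the unlocking before the crossing.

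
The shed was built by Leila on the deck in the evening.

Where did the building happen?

on the deck

'on the deck' marks the location of the building event.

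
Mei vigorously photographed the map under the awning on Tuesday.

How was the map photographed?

'vigorously' marks the manner of the photographing event.

vigorously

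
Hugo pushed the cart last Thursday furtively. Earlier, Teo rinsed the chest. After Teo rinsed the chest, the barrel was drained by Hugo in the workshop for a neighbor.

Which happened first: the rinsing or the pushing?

The connectives place the rinsing before the pushing.

the rinsing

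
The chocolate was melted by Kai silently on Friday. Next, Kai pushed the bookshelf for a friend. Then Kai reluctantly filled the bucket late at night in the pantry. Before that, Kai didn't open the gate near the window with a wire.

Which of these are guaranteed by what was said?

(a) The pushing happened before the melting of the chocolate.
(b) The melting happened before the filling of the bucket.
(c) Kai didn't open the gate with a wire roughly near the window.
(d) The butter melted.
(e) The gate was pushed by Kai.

(a) Not entailed — the narrative places the melting before the pushing, not after.
(b) Entailed — the narrative places the melting before the filling.
(c) Entailed — under negation, adding a further restriction is entailed: if no such opening event occurred, none occurred roughly either.
(d) Not entailed — the chocolate is what melted, not the butter.
(e) Not entailed — Kai pushed the bookshelf, not the gate; the gate belongs to the opening event.

(b), (c)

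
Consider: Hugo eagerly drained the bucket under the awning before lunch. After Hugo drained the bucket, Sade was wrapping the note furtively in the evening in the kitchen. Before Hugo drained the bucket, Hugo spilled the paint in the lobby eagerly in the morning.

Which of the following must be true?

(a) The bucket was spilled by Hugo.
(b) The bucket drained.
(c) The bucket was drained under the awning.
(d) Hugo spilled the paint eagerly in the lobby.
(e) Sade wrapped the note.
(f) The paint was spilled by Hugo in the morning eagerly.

(b), (c), (d), (f)

(a) Not entailed — Hugo spilled the paint, not the bucket; the bucket belongs to the draining event.
(b) Entailed — 'Hugo drained the bucket' is causative; it entails the inchoative 'the bucket drained'.
(c) Entailed — dropping 'eagerly', 'before lunch' and generalizing the agent leaves a sub-description the original still satisfies.
(d) Entailed — this follows by dropping conjuncts from the spilling event's description.
(e) Not entailed — 'was wrapping' is progressive on an accomplishment; it does not entail the completed 'wrapped'.
(f) Entailed — this follows by dropping conjuncts from the spilling event's description.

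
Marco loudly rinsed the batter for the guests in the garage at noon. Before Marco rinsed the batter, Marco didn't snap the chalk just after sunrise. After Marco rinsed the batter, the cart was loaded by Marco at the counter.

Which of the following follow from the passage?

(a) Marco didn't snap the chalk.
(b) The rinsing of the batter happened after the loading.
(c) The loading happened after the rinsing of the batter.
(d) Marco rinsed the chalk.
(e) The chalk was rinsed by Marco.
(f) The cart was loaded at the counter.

(a) Not entailed — dropping 'just after sunrise' under negation is not valid — the original leaves open that Marco snapped the chalk some other way.
(b) Not entailed — the narrative places the rinsing before the loading, not after.
(c) Entailed — the narrative places the rinsing before the loading.
(d) Not entailed — Marco rinsed the batter, not the chalk; the chalk belongs to the snapping event.
(e) Not entailed — Marco rinsed the batter, not the chalk; the chalk belongs to the snapping event.
(f) Entailed — the original entails any weakening of itself; this just generalizes the agent.

(c), (f)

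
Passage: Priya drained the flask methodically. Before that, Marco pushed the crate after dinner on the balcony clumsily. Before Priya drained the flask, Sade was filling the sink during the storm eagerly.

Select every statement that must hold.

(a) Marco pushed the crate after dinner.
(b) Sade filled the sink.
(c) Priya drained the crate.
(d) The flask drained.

(a) Entailed — the original entails any weakening of itself; this just drops 'on the balcony', 'clumsily'.
(b) Not entailed — 'was filling' is progressive on an accomplishment; it does not entail the completed 'filled'.
(c) Not entailed — Priya drained the flask, not the crate; the crate belongs to the pushing event.
(d) Entailed — 'Priya drained the flask' is causative; it entails the inchoative 'the flask drained'.

(a), (d)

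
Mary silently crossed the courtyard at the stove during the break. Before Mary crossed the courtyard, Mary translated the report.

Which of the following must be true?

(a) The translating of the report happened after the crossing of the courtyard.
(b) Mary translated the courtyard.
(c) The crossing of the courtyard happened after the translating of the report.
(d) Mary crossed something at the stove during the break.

(a) Not entailed — the narrative places the translating before the crossing, not after.
(b) Not entailed — Mary translated the report, not the courtyard; the courtyard belongs to the crossing event.
(c) Entailed — the narrative places the translating before the crossing.
(d) Entailed — dropping 'silently' and generalizing the patient leaves a sub-description the original still satisfies.

(c), (d)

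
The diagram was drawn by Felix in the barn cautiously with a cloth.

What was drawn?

'the diagram' marks the patient of the drawing event.

the diagram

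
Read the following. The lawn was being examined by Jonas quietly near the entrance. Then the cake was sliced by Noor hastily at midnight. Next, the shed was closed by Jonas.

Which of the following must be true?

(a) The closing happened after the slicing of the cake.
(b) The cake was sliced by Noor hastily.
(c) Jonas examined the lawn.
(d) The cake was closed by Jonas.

(a), (b), (c)

(a) Entailed — the narrative places the slicing before the closing.
(b) Entailed — the original entails any weakening of itself; this just drops 'at midnight'.
(c) Entailed — 'examine' is an activity; 'was examining' entails that some examining happened, so 'examined' holds.
(d) Not entailed — Jonas closed the shed, not the cake; the cake belongs to the slicing event.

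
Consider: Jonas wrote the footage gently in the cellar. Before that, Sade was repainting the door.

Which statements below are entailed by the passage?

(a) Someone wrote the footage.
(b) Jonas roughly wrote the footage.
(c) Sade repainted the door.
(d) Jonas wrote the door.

(a)

(a) Entailed — every conjunct here is already in the original writing event.
(b) Not entailed — 'roughly' adds a manner not in (and inconsistent with) the original.
(c) Not entailed — 'was repainting' is progressive on an accomplishment; it does not entail the completed 'repainted'.
(d) Not entailed — Jonas wrote the footage, not the door; the door belongs to the repainting event.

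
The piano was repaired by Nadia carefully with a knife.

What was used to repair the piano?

'with a knife' marks the instrument of the repairing event.

a knife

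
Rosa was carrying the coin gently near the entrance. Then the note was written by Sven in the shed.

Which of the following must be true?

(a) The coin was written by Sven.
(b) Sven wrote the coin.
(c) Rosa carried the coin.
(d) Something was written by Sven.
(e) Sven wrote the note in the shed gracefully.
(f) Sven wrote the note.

(c), (d), (f)

(a) Not entailed — Sven wrote the note, not the coin; the coin belongs to the carrying event.
(b) Not entailed — Sven wrote the note, not the coin; the coin belongs to the carrying event.
(c) Entailed — 'carry' is an activity; 'was carrying' entails that some carrying happened, so 'carried' holds.
(d) Entailed — this follows by dropping conjuncts from the writing event's description.
(e) Not entailed — 'gracefully' adds information not in the original event.
(f) Entailed — every conjunct here is already in the original writing event.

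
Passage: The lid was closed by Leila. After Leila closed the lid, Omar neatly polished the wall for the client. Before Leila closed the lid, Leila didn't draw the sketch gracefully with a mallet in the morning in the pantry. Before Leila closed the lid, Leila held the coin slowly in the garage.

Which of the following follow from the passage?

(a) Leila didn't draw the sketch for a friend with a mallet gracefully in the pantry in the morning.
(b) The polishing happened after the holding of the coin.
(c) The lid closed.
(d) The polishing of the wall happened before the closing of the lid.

(a), (b), (c)

(a) Entailed — under negation, adding a further restriction is entailed: if no such drawing event occurred, none occurred for a friend either.
(b) Entailed — the narrative places the holding before the polishing.
(c) Entailed — 'Leila closed the lid' is causative; it entails the inchoative 'the lid closed'.
(d) Not entailed — the narrative places the closing before the polishing, not after.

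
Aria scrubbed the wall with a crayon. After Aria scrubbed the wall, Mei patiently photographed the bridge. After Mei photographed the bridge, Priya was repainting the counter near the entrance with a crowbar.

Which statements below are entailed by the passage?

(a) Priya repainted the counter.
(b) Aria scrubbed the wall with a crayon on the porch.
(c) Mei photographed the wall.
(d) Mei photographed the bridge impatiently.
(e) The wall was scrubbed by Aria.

(e)

(a) Not entailed — 'was repainting' is progressive on an accomplishment; it does not entail the completed 'repainted'.
(b) Not entailed — 'on the porch' adds information not in the original event.
(c) Not entailed — Mei photographed the bridge, not the wall; the wall belongs to the scrubbing event.
(d) Not entailed — 'impatiently' adds a manner not in (and inconsistent with) the original.
(e) Entailed — this follows by dropping conjuncts from the scrubbing event's description.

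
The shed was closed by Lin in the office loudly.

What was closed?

'the shed' marks the patient of the closing event.

the shed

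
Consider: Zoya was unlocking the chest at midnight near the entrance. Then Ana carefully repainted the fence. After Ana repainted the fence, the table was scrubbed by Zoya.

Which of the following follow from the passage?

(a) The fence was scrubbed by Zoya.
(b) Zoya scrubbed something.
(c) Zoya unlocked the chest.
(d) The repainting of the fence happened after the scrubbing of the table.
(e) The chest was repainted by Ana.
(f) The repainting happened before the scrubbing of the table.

(a) Not entailed — Zoya scrubbed the table, not the fence; the fence belongs to the repainting event.
(b) Entailed — this follows by dropping conjuncts from the scrubbing event's description.
(c) Not entailed — 'was unlocking' is progressive on an accomplishment; it does not entail the completed 'unlocked'.
(d) Not entailed — the narrative places the repainting before the scrubbing, not after.
(e) Not entailed — Ana repainted the fence, not the chest; the chest belongs to the unlocking event.
(f) Entailed — the narrative places the repainting before the scrubbing.

(b), (f)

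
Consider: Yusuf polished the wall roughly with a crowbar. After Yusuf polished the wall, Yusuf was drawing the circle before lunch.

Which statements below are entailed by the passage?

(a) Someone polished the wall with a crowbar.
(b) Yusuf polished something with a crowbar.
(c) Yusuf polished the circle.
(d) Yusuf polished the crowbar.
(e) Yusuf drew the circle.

(a), (b)

(a) Entailed — this follows by dropping conjuncts from the polishing event's description.
(b) Entailed — the original entails any weakening of itself; this just drops 'roughly' and generalizes the patient.
(c) Not entailed — Yusuf polished the wall, not the circle; the circle belongs to the drawing event.
(d) Not entailed — the crowbar is the instrument, not what was polished.
(e) Not entailed — 'was drawing' is progressive on an accomplishment; it does not entail the completed 'drew'.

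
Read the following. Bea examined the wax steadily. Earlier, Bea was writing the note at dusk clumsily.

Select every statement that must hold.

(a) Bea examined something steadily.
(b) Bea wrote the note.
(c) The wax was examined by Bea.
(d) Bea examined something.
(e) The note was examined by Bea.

(a), (c), (d)

(a) Entailed — this follows by dropping conjuncts from the examining event's description.
(b) Not entailed — 'was writing' is progressive on an accomplishment; it does not entail the completed 'wrote'.
(c) Entailed — every conjunct here is already in the original examining event.
(d) Entailed — this follows by dropping conjuncts from the examining event's description.
(e) Not entailed — Bea examined the wax, not the note; the note belongs to the writing event.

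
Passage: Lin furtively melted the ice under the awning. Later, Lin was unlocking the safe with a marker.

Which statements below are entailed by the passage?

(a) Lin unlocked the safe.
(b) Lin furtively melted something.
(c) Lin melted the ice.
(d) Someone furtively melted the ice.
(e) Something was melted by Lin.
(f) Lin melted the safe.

(b), (c), (d), (e)

(a) Not entailed — 'was unlocking' is progressive on an accomplishment; it does not entail the completed 'unlocked'.
(b) Entailed — this follows by dropping conjuncts from the melting event's description.
(c) Entailed — the original entails any weakening of itself; this just drops 'furtively', 'under the awning'.
(d) Entailed — this follows by dropping conjuncts from the melting event's description.
(e) Entailed — dropping 'furtively', 'under the awning' and generalizing the patient leaves a sub-description the original still satisfies.
(f) Not entailed — Lin melted the ice, not the safe; the safe belongs to the unlocking event.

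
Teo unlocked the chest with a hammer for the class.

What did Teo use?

'with a hammer' marks the instrument of the unlocking event.

a hammer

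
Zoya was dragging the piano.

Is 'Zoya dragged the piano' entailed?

'drag' is atelic; if Zoya was dragging the piano, then Zoya dragged the piano (for some time).

yes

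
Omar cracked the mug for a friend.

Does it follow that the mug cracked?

yes

'Omar cracked the mug' is the causative; it entails the inchoative 'the mug cracked'.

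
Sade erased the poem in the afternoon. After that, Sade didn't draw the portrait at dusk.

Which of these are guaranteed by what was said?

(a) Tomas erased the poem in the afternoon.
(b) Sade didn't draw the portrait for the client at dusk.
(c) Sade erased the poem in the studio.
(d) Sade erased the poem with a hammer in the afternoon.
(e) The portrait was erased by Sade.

(b)

(a) Not entailed — the passage has Sade erasing the poem, not Tomas.
(b) Entailed — under negation, adding a further restriction is entailed: if no such drawing event occurred, none occurred for the client either.
(c) Not entailed — 'in the studio' adds information not in the original event.
(d) Not entailed — 'with a hammer' adds information not in the original event.
(e) Not entailed — Sade erased the poem, not the portrait; the portrait belongs to the drawing event.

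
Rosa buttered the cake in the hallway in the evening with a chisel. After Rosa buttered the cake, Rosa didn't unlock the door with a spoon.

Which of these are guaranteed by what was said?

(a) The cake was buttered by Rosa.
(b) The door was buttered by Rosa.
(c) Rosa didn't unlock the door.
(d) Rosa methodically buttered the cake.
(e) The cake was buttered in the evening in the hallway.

(a), (e)

(a) Entailed — every conjunct here is already in the original buttering event.
(b) Not entailed — Rosa buttered the cake, not the door; the door belongs to the unlocking event.
(c) Not entailed — dropping 'with a spoon' under negation is not valid — the original leaves open that Rosa unlocked the door some other way.
(d) Not entailed — 'methodically' adds information not in the original event.
(e) Entailed — the original entails any weakening of itself; this just drops 'with a chisel' and generalizes the agent.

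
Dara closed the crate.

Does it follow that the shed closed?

no

Nothing is said about any shed; only the crate is affected.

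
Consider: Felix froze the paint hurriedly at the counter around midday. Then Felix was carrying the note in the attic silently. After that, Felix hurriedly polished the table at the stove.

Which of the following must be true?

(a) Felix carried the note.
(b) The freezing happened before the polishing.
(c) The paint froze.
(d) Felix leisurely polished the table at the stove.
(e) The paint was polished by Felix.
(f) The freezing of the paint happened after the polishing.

(a) Entailed — 'carry' is an activity; 'was carrying' entails that some carrying happened, so 'carried' holds.
(b) Entailed — the narrative places the freezing before the polishing.
(c) Entailed — 'Felix froze the paint' is causative; it entails the inchoative 'the paint froze'.
(d) Not entailed — 'leisurely' adds a manner not in (and inconsistent with) the original.
(e) Not entailed — Felix polished the table, not the paint; the paint belongs to the freezing event.
(f) Not entailed — the narrative places the freezing before the polishing, not after.

(a), (b), (c)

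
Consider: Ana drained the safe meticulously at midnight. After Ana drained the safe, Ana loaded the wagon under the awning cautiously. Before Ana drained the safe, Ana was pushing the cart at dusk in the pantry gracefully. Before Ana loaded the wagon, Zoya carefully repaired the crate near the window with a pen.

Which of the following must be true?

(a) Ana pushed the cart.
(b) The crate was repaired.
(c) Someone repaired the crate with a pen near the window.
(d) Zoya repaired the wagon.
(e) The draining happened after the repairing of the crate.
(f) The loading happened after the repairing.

(a), (b), (c), (f)

(a) Entailed — 'push' is an activity; 'was pushing' entails that some pushing happened, so 'pushed' holds.
(b) Entailed — the original entails any weakening of itself; this just drops 'carefully', 'with a pen', 'near the window' and generalizes the agent.
(c) Entailed — dropping 'carefully' and generalizing the agent leaves a sub-description the original still satisfies.
(d) Not entailed — Zoya repaired the crate, not the wagon; the wagon belongs to the loading event.
(e) Not entailed — the narrative doesn't order the repairing relative to the draining.
(f) Entailed — the narrative places the repairing before the loading.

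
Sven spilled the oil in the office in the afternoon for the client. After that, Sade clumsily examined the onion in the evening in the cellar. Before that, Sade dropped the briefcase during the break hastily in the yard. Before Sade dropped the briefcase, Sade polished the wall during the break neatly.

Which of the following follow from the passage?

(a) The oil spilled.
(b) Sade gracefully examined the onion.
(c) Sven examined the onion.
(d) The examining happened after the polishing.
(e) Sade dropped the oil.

(a), (d)

(a) Entailed — 'Sven spilled the oil' is causative; it entails the inchoative 'the oil spilled'.
(b) Not entailed — 'gracefully' adds a manner not in (and inconsistent with) the original.
(c) Not entailed — the passage has Sade examining the onion, not Sven.
(d) Entailed — the narrative places the polishing before the examining.
(e) Not entailed — Sade dropped the briefcase, not the oil; the oil belongs to the spilling event.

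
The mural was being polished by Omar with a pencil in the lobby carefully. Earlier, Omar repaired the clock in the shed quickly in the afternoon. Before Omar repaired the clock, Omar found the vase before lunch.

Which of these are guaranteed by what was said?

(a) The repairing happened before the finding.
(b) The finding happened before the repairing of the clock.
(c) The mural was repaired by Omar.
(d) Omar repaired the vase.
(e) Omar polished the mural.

(b), (e)

(a) Not entailed — the narrative places the finding before the repairing, not after.
(b) Entailed — the narrative places the finding before the repairing.
(c) Not entailed — Omar repaired the clock, not the mural; the mural belongs to the polishing event.
(d) Not entailed — Omar repaired the clock, not the vase; the vase belongs to the finding event.
(e) Entailed — 'polish' is an activity; 'was polishing' entails that some polishing happened, so 'polished' holds.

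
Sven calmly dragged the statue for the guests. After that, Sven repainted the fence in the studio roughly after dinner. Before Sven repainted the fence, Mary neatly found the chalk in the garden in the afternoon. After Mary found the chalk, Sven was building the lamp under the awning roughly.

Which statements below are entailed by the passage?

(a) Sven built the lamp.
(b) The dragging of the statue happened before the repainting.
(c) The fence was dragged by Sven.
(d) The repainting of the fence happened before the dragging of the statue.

(a) Not entailed — 'was building' is progressive on an accomplishment; it does not entail the completed 'built'.
(b) Entailed — the narrative places the dragging before the repainting.
(c) Not entailed — Sven dragged the statue, not the fence; the fence belongs to the repainting event.
(d) Not entailed — the narrative places the dragging before the repainting, not after.

(b)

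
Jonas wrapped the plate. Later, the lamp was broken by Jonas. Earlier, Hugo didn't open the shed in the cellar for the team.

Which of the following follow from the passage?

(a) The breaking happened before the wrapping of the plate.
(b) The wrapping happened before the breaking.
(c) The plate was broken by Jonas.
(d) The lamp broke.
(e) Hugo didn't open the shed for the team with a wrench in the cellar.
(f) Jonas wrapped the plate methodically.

(a) Not entailed — the narrative places the wrapping before the breaking, not after.
(b) Entailed — the narrative places the wrapping before the breaking.
(c) Not entailed — Jonas broke the lamp, not the plate; the plate belongs to the wrapping event.
(d) Entailed — 'Jonas broke the lamp' is causative; it entails the inchoative 'the lamp broke'.
(e) Entailed — under negation, adding a further restriction is entailed: if no such opening event occurred, none occurred with a wrench either.
(f) Not entailed — 'methodically' adds information not in the original event.

(b), (d), (e)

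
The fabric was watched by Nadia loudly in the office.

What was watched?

'the fabric' marks the patient of the watching event.

the fabric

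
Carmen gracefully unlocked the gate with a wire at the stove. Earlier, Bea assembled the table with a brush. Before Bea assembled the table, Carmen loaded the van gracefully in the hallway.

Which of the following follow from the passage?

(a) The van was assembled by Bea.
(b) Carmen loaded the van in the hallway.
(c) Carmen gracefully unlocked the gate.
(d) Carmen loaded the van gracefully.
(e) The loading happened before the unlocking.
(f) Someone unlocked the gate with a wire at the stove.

(b), (c), (d), (e), (f)

(a) Not entailed — Bea assembled the table, not the van; the van belongs to the loading event.
(b) Entailed — this follows by dropping conjuncts from the loading event's description.
(c) Entailed — the original entails any weakening of itself; this just drops 'at the stove', 'with a wire'.
(d) Entailed — dropping 'in the hallway' leaves a sub-description the original still satisfies.
(e) Entailed — the narrative places the loading before the unlocking.
(f) Entailed — this follows by dropping conjuncts from the unlocking event's description.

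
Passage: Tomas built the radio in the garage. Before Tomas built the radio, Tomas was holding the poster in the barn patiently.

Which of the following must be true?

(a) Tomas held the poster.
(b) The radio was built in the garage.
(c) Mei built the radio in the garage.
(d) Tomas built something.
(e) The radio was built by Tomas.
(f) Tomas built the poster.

(a) Entailed — 'hold' is an activity; 'was holding' entails that some holding happened, so 'held' holds.
(b) Entailed — this follows by dropping conjuncts from the building event's description.
(c) Not entailed — the passage has Tomas building the radio, not Mei.
(d) Entailed — the original entails any weakening of itself; this just drops 'in the garage' and generalizes the patient.
(e) Entailed — the original entails any weakening of itself; this just drops 'in the garage'.
(f) Not entailed — Tomas built the radio, not the poster; the poster belongs to the holding event.

(a), (b), (d), (e)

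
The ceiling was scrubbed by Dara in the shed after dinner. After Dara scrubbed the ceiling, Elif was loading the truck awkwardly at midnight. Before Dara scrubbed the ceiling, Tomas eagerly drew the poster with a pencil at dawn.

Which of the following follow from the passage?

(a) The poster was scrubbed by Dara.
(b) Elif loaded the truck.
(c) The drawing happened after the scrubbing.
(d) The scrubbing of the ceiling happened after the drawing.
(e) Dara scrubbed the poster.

(d)

(a) Not entailed — Dara scrubbed the ceiling, not the poster; the poster belongs to the drawing event.
(b) Not entailed — 'was loading' is progressive on an accomplishment; it does not entail the completed 'loaded'.
(c) Not entailed — the narrative places the drawing before the scrubbing, not after.
(d) Entailed — the narrative places the drawing before the scrubbing.
(e) Not entailed — Dara scrubbed the ceiling, not the poster; the poster belongs to the drawing event.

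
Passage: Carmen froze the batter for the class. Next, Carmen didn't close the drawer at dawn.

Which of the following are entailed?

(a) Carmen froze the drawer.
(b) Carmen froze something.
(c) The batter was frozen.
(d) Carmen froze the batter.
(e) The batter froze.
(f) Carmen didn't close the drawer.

(a) Not entailed — Carmen froze the batter, not the drawer; the drawer belongs to the closing event.
(b) Entailed — the original entails any weakening of itself; this just drops 'for the class' and generalizes the patient.
(c) Entailed — dropping 'for the class' and generalizing the agent leaves a sub-description the original still satisfies.
(d) Entailed — this follows by dropping conjuncts from the freezing event's description.
(e) Entailed — 'Carmen froze the batter' is causative; it entails the inchoative 'the batter froze'.
(f) Not entailed — dropping 'at dawn' under negation is not valid — the original leaves open that Carmen closed the drawer some other way.

(b), (c), (d), (e)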